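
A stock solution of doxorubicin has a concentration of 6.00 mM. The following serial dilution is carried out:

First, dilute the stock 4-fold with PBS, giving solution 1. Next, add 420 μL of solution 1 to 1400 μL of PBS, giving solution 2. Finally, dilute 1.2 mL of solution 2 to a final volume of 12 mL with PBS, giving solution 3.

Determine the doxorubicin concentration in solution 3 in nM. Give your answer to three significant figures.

Step 1: 4-fold → factor 4
Step 2: 420 μL + 1400 μL = 1820 μL total → factor 1820/420 = 4.3333
Step 3: 1.2 mL brought to 12 mL → factor 12/1.2 = 10
Overall dilution factor = 4 × 4.3333 × 10 = 173.33
Final = 6.00 mM / 173.33 = 0.03462 mM = 3.46 × 10^4 nM

3.46 × 10^4 nM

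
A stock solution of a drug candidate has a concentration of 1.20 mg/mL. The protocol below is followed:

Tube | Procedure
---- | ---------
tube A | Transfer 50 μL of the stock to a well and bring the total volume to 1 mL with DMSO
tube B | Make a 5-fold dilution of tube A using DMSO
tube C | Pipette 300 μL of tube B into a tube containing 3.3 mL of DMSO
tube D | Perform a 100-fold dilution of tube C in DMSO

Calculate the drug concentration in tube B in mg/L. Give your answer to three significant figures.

Step 1: 50 μL brought to 1 mL → factor 1000/50 = 20
Step 2: 5-fold → factor 5
Dilution factor through tube B = 20 × 5 = 100
[tube B] = 1.20 mg/mL / 100 = 0.01200 mg/mL = 12.0 mg/L

12.0 mg/L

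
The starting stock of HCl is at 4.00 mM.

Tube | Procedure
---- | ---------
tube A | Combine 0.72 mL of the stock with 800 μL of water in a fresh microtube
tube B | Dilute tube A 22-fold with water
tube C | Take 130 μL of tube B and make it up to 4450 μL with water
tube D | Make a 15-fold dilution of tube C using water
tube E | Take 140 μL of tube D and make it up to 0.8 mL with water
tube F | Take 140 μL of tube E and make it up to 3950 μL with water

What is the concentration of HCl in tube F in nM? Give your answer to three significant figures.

Step 1: 0.72 mL + 800 μL = 1.52 mL total → factor 1.52/0.72 = 2.1111
Step 2: 22-fold → factor 22
Step 3: 130 μL brought to 4450 μL → factor 4450/130 = 34.231
Step 4: 15-fold → factor 15
Step 5: 140 μL brought to 0.8 mL → factor 800/140 = 5.7143
Step 6: 140 μL brought to 3950 μL → factor 3950/140 = 28.214
Overall dilution factor = 2.1111 × 22 × 34.231 × 15 × 5.7143 × 28.214 = 3.8448 × 10^6
Final = 4.00 mM / 3.8448 × 10^6 = 1.040 × 10^-6 mM = 1.04 nM

1.04 nM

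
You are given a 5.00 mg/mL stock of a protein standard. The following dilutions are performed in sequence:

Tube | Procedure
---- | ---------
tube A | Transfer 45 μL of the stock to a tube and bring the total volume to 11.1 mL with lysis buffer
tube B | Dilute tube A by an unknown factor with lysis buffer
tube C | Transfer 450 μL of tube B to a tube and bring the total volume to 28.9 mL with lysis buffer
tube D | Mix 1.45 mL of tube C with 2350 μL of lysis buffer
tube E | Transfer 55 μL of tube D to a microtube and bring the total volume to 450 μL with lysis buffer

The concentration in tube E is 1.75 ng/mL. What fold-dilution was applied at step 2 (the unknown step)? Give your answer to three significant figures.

Step 1: 45 μL brought to 11.1 mL → factor 11100/45 = 246.67
Step 2: unknown factor x
Step 3: 450 μL brought to 28.9 mL → factor 28900/450 = 64.222
Step 4: 1.45 mL + 2350 μL = 3.8 mL total → factor 3.8/1.45 = 2.6207
Step 5: 55 μL brought to 450 μL → factor 450/55 = 8.1818
Product of known-step factors = 3.3967 × 10^5
Overall factor = 5.00 mg/mL / (1.75 ng/mL) = 2.8571 × 10^6
x = 2.8571 × 10^6 / 3.3967 × 10^5 = 8.41

8.41-fold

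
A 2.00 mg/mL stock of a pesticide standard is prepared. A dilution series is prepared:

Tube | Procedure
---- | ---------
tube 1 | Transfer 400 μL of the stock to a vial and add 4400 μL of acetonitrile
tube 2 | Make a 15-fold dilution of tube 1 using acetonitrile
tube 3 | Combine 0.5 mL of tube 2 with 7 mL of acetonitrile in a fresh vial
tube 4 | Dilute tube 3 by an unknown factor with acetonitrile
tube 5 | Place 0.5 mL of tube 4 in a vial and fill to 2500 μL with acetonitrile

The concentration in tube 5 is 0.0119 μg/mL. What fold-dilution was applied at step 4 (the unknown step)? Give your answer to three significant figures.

12.4-fold

Step 1: 400 μL + 4400 μL = 4800 μL total → factor 4800/400 = 12
Step 2: 15-fold → factor 15
Step 3: 0.5 mL + 7 mL = 7.5 mL total → factor 7.5/0.5 = 15
Step 4: unknown factor x
Step 5: 0.5 mL brought to 2500 μL → factor 2.5/0.5 = 5
Product of known-step factors = 13500
Overall factor = 2.00 mg/mL / (0.0119 μg/mL) = 1.6807 × 10^5
x = 1.6807 × 10^5 / 13500 = 12.4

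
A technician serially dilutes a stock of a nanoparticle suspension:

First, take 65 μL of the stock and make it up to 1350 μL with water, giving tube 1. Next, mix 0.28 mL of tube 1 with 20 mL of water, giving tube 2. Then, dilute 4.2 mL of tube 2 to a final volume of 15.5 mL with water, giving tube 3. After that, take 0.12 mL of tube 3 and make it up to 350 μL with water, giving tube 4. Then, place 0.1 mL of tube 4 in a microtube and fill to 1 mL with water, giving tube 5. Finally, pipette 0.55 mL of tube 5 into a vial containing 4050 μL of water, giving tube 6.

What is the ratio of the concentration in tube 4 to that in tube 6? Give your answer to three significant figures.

Step 1: 65 μL brought to 1350 μL → factor 1350/65 = 20.769
Step 2: 0.28 mL + 20 mL = 20.28 mL total → factor 20.28/0.28 = 72.429
Step 3: 4.2 mL brought to 15.5 mL → factor 15.5/4.2 = 3.6905
Step 4: 0.12 mL brought to 350 μL → factor 0.35/0.12 = 2.9167
Step 5: 0.1 mL brought to 1 mL → factor 1/0.1 = 10
Step 6: 0.55 mL + 4050 μL = 4.6 mL total → factor 4.6/0.55 = 8.3636
Dilution factor to tube 4 = 16192; to tube 6 = 1.3542 × 10^6
[tube 4]/[tube 6] = (factor to tube 6)/(factor to tube 4) = 1.3542 × 10^6/16192 = 83.6

83.6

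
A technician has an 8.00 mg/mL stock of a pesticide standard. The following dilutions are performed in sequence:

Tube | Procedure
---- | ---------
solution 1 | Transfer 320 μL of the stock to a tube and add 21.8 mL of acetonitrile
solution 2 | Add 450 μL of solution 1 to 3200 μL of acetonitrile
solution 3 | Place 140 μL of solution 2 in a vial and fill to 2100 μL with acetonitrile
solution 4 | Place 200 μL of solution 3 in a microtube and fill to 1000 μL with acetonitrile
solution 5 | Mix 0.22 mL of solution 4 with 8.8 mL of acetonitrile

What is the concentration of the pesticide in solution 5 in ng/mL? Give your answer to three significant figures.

Step 1: 320 μL + 21.8 mL = 22120 μL total → factor 22120/320 = 69.125
Step 2: 450 μL + 3200 μL = 3650 μL total → factor 3650/450 = 8.1111
Step 3: 140 μL brought to 2100 μL → factor 2100/140 = 15
Step 4: 200 μL brought to 1000 μL → factor 1000/200 = 5
Step 5: 0.22 mL + 8.8 mL = 9.02 mL total → factor 9.02/0.22 = 41
Overall dilution factor = 69.125 × 8.1111 × 15 × 5 × 41 = 1.7241 × 10^6
Final = 8.00 mg/mL / 1.7241 × 10^6 = 4.640 × 10^-6 mg/mL = 4.64 ng/mL

4.64 ng/mL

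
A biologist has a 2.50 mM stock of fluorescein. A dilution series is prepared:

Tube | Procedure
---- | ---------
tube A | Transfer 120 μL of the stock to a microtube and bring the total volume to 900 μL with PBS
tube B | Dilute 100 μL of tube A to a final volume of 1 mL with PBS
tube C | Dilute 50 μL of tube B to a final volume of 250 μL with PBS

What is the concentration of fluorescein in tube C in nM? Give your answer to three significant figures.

6.67 × 10^3 nM

Step 1: 120 μL brought to 900 μL → factor 900/120 = 7.5
Step 2: 100 μL brought to 1 mL → factor 1000/100 = 10
Step 3: 50 μL brought to 250 μL → factor 250/50 = 5
Overall dilution factor = 7.5 × 10 × 5 = 375
Final = 2.50 mM / 375 = 0.006667 mM = 6.67 × 10^3 nM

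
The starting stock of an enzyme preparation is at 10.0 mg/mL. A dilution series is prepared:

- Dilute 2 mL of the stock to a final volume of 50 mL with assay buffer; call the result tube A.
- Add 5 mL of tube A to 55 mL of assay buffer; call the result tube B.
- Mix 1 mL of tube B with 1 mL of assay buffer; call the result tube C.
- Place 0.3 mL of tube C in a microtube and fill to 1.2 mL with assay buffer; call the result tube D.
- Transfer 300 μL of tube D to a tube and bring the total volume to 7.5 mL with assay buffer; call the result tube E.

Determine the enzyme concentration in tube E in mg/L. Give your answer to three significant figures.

Step 1: 2 mL brought to 50 mL → factor 50/2 = 25
Step 2: 5 mL + 55 mL = 60 mL total → factor 60/5 = 12
Step 3: 1 mL + 1 mL = 2 mL total → factor 2/1 = 2
Step 4: 0.3 mL brought to 1.2 mL → factor 1.2/0.3 = 4
Step 5: 300 μL brought to 7.5 mL → factor 7500/300 = 25
Overall dilution factor = 25 × 12 × 2 × 4 × 25 = 60000
Final = 10.0 mg/mL / 60000 = 0.0001667 mg/mL = 0.167 mg/L

0.167 mg/L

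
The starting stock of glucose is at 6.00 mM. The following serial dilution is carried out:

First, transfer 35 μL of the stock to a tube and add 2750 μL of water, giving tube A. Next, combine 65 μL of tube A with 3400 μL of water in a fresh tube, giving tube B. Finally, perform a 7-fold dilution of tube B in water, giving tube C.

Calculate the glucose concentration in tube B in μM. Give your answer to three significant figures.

1.41 μM

Step 1: 35 μL + 2750 μL = 2785 μL total → factor 2785/35 = 79.571
Step 2: 65 μL + 3400 μL = 3465 μL total → factor 3465/65 = 53.308
Dilution factor through tube B = 79.571 × 53.308 = 4241.8
[tube B] = 6.00 mM / 4241.8 = 0.001415 mM = 1.41 μM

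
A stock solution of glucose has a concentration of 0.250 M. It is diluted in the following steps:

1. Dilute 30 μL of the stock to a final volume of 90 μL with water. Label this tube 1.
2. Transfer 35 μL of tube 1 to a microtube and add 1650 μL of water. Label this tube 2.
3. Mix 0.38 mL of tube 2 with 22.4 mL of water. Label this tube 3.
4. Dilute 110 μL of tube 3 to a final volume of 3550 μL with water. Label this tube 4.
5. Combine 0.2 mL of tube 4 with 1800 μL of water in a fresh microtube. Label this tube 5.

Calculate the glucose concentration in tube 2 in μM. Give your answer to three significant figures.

Step 1: 30 μL brought to 90 μL → factor 90/30 = 3
Step 2: 35 μL + 1650 μL = 1685 μL total → factor 1685/35 = 48.143
Dilution factor through tube 2 = 3 × 48.143 = 144.43
[tube 2] = 0.250 M / 144.43 = 0.001731 M = 1.73 × 10^3 μM

1.73 × 10^3 μM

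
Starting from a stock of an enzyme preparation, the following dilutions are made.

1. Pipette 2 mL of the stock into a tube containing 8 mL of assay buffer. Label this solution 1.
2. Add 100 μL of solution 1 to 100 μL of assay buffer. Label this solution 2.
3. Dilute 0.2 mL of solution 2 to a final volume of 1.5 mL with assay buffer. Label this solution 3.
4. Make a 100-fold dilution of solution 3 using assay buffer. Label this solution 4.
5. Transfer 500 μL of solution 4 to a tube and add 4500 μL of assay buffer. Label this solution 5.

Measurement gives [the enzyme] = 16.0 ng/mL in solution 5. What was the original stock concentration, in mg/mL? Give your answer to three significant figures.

1.20 mg/mL

Step 1: 2 mL + 8 mL = 10 mL total → factor 10/2 = 5
Step 2: 100 μL + 100 μL = 200 μL total → factor 200/100 = 2
Step 3: 0.2 mL brought to 1.5 mL → factor 1.5/0.2 = 7.5
Step 4: 100-fold → factor 100
Step 5: 500 μL + 4500 μL = 5000 μL total → factor 5000/500 = 10
Overall dilution factor = 5 × 2 × 7.5 × 100 × 10 = 75000
Stock = 16.0 ng/mL × 75000 = 1.200 × 10^6 ng/mL = 1.20 mg/mL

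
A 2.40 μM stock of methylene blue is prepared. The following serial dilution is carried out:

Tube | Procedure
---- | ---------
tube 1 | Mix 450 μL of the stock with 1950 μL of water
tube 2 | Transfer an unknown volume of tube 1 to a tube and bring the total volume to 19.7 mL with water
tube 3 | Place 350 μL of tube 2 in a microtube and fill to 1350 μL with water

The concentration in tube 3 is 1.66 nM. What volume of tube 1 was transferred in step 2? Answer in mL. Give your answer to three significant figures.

Step 1: 450 μL + 1950 μL = 2400 μL total → factor 2400/450 = 5.3333
Step 2: v brought to 19.7 mL → factor = 19.7 mL/v
Step 3: 350 μL brought to 1350 μL → factor 1350/350 = 3.8571
Product of known-step factors = 20.571
Overall factor = 2.40 μM / (1.66 nM) = 1445.8
Step-2 factor = 1445.8 / 20.571 = 70.281
v = 19.7 mL / 70.281 = 0.280 mL

0.280 mL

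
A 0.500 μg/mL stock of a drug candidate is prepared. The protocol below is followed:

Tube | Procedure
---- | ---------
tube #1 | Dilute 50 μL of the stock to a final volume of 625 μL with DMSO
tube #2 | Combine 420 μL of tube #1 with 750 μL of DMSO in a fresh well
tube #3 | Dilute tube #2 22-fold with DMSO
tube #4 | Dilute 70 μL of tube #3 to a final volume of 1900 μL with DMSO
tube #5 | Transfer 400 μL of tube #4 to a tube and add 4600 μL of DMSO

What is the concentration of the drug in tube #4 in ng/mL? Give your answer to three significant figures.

0.0240 ng/mL

Step 1: 50 μL brought to 625 μL → factor 625/50 = 12.5
Step 2: 420 μL + 750 μL = 1170 μL total → factor 1170/420 = 2.7857
Step 3: 22-fold → factor 22
Step 4: 70 μL brought to 1900 μL → factor 1900/70 = 27.143
Dilution factor through tube #4 = 12.5 × 2.7857 × 22 × 27.143 = 20793
[tube #4] = 0.500 μg/mL / 20793 = 2.405 × 10^-5 μg/mL = 0.0240 ng/mL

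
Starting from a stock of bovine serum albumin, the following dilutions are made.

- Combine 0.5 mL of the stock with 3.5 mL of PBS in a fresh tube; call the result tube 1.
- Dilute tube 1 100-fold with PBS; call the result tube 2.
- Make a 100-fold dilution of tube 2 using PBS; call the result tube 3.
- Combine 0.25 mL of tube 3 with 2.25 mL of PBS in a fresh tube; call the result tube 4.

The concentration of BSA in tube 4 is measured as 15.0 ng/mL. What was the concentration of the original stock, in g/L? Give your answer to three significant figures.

12.0 g/L

Step 1: 0.5 mL + 3.5 mL = 4 mL total → factor 4/0.5 = 8
Step 2: 100-fold → factor 100
Step 3: 100-fold → factor 100
Step 4: 0.25 mL + 2.25 mL = 2.5 mL total → factor 2.5/0.25 = 10
Overall dilution factor = 8 × 100 × 100 × 10 = 8 × 10^5
Stock = 15.0 ng/mL × 8 × 10^5 = 1.200 × 10^7 ng/mL = 12.0 g/L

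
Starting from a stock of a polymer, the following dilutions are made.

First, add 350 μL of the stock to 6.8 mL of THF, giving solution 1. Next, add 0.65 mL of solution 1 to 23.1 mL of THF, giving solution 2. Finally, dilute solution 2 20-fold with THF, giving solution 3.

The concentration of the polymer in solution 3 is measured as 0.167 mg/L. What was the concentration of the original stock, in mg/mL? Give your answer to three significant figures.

2.49 mg/mL

Step 1: 350 μL + 6.8 mL = 7150 μL total → factor 7150/350 = 20.429
Step 2: 0.65 mL + 23.1 mL = 23.75 mL total → factor 23.75/0.65 = 36.538
Step 3: 20-fold → factor 20
Overall dilution factor = 20.429 × 36.538 × 20 = 14929
Stock = 0.167 mg/L × 14929 = 2493 mg/L = 2.49 mg/mL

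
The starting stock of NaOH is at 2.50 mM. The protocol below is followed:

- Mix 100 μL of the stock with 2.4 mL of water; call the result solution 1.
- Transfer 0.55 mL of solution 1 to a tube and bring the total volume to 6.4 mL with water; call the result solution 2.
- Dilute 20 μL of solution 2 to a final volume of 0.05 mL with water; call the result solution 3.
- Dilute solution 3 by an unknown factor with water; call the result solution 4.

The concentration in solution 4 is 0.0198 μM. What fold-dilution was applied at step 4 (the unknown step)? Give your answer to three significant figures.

Step 1: 100 μL + 2.4 mL = 2500 μL total → factor 2500/100 = 25
Step 2: 0.55 mL brought to 6.4 mL → factor 6.4/0.55 = 11.636
Step 3: 20 μL brought to 0.05 mL → factor 50/20 = 2.5
Step 4: unknown factor x
Product of known-step factors = 727.27
Overall factor = 2.50 mM / (0.0198 μM) = 1.2626 × 10^5
x = 1.2626 × 10^5 / 727.27 = 174

174-fold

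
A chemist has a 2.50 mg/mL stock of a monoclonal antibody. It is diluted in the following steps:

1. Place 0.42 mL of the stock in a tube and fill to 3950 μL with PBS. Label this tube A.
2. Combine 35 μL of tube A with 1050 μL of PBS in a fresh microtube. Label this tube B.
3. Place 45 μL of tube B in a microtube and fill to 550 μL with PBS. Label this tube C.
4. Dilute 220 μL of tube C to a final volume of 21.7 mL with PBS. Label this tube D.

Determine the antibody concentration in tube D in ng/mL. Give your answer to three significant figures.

Step 1: 0.42 mL brought to 3950 μL → factor 3.95/0.42 = 9.4048
Step 2: 35 μL + 1050 μL = 1085 μL total → factor 1085/35 = 31
Step 3: 45 μL brought to 550 μL → factor 550/45 = 12.222
Step 4: 220 μL brought to 21.7 mL → factor 21700/220 = 98.636
Overall dilution factor = 9.4048 × 31 × 12.222 × 98.636 = 3.5148 × 10^5
Final = 2.50 mg/mL / 3.5148 × 10^5 = 7.113 × 10^-6 mg/mL = 7.11 ng/mL

7.11 ng/mL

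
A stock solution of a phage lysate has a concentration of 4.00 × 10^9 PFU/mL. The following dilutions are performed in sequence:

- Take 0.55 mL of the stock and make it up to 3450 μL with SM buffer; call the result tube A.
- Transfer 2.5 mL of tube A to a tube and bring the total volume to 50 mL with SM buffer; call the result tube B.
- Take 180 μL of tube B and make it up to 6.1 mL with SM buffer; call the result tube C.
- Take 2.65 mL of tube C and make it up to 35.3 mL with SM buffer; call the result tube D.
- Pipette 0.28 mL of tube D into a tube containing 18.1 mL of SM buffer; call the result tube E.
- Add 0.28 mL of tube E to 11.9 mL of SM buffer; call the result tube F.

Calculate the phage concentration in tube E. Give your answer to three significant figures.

1.08 × 10^3 PFU/mL

Step 1: 0.55 mL brought to 3450 μL → factor 3.45/0.55 = 6.2727
Step 2: 2.5 mL brought to 50 mL → factor 50/2.5 = 20
Step 3: 180 μL brought to 6.1 mL → factor 6100/180 = 33.889
Step 4: 2.65 mL brought to 35.3 mL → factor 35.3/2.65 = 13.321
Step 5: 0.28 mL + 18.1 mL = 18.38 mL total → factor 18.38/0.28 = 65.643
Dilution factor through tube E = 6.2727 × 20 × 33.889 × 13.321 × 65.643 = 3.7176 × 10^6
[tube E] = 4.00 × 10^9 PFU/mL / 3.7176 × 10^6 = 1.08 × 10^3 PFU/mL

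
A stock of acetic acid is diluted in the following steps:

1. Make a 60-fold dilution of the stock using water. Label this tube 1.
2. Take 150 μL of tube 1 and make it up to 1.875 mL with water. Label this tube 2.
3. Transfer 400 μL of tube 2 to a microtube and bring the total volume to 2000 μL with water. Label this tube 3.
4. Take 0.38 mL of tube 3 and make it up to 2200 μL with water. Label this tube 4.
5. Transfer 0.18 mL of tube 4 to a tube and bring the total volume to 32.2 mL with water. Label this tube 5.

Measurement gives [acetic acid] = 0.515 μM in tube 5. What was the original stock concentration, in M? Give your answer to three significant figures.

Step 1: 60-fold → factor 60
Step 2: 150 μL brought to 1.875 mL → factor 1875/150 = 12.5
Step 3: 400 μL brought to 2000 μL → factor 2000/400 = 5
Step 4: 0.38 mL brought to 2200 μL → factor 2.2/0.38 = 5.7895
Step 5: 0.18 mL brought to 32.2 mL → factor 32.2/0.18 = 178.89
Overall dilution factor = 60 × 12.5 × 5 × 5.7895 × 178.89 = 3.8838 × 10^6
Stock = 0.515 μM × 3.8838 × 10^6 = 2.000 × 10^6 μM = 2.00 M

2.00 M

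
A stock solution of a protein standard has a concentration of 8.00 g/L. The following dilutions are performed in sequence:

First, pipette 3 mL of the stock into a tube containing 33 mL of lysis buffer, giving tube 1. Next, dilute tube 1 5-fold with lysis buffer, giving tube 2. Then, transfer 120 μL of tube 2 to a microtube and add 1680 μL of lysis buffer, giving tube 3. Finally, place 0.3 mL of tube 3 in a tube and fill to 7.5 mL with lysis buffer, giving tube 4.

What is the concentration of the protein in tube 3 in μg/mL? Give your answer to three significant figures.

8.89 μg/mL

Step 1: 3 mL + 33 mL = 36 mL total → factor 36/3 = 12
Step 2: 5-fold → factor 5
Step 3: 120 μL + 1680 μL = 1800 μL total → factor 1800/120 = 15
Dilution factor through tube 3 = 12 × 5 × 15 = 900
[tube 3] = 8.00 g/L / 900 = 0.008889 g/L = 8.89 μg/mL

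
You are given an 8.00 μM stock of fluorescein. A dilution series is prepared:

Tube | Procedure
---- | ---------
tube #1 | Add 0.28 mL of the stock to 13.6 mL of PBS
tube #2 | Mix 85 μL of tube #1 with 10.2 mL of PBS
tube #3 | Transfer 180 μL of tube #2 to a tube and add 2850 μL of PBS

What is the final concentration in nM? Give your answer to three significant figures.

0.0792 nM

Step 1: 0.28 mL + 13.6 mL = 13.88 mL total → factor 13.88/0.28 = 49.571
Step 2: 85 μL + 10.2 mL = 10285 μL total → factor 10285/85 = 121
Step 3: 180 μL + 2850 μL = 3030 μL total → factor 3030/180 = 16.833
Overall dilution factor = 49.571 × 121 × 16.833 = 1.0097 × 10^5
Final = 8.00 μM / 1.0097 × 10^5 = 7.923 × 10^-5 μM = 0.0792 nM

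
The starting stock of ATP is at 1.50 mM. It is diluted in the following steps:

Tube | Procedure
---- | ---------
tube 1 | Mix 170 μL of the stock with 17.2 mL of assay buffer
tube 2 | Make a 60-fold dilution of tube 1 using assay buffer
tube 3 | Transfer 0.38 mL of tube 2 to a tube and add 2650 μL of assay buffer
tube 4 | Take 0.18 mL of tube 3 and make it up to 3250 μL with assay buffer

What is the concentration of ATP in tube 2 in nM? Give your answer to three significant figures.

Step 1: 170 μL + 17.2 mL = 17370 μL total → factor 17370/170 = 102.18
Step 2: 60-fold → factor 60
Dilution factor through tube 2 = 102.18 × 60 = 6130.6
[tube 2] = 1.50 mM / 6130.6 = 0.0002447 mM = 245 nM

245 nM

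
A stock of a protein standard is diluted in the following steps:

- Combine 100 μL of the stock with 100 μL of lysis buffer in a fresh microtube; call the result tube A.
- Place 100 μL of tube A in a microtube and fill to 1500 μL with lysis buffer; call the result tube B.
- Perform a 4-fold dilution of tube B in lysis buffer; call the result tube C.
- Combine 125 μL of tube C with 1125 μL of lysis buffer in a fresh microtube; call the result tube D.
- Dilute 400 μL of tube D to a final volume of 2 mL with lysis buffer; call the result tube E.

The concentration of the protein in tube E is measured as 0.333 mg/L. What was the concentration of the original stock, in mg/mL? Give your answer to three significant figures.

Step 1: 100 μL + 100 μL = 200 μL total → factor 200/100 = 2
Step 2: 100 μL brought to 1500 μL → factor 1500/100 = 15
Step 3: 4-fold → factor 4
Step 4: 125 μL + 1125 μL = 1250 μL total → factor 1250/125 = 10
Step 5: 400 μL brought to 2 mL → factor 2000/400 = 5
Overall dilution factor = 2 × 15 × 4 × 10 × 5 = 6000
Stock = 0.333 mg/L × 6000 = 1998 mg/L = 2.00 mg/mL

2.00 mg/mL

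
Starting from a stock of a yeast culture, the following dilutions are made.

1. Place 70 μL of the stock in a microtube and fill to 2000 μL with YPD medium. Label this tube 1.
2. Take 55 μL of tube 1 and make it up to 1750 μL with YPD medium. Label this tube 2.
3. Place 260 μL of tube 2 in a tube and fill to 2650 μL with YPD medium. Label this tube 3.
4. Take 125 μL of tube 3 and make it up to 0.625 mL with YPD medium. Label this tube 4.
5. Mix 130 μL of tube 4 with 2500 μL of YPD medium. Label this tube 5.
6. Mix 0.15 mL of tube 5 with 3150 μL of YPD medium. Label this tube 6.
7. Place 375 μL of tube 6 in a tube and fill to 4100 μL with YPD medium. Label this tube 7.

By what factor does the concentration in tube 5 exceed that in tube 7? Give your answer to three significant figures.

241

Step 1: 70 μL brought to 2000 μL → factor 2000/70 = 28.571
Step 2: 55 μL brought to 1750 μL → factor 1750/55 = 31.818
Step 3: 260 μL brought to 2650 μL → factor 2650/260 = 10.192
Step 4: 125 μL brought to 0.625 mL → factor 625/125 = 5
Step 5: 130 μL + 2500 μL = 2630 μL total → factor 2630/130 = 20.231
Step 6: 0.15 mL + 3150 μL = 3.3 mL total → factor 3.3/0.15 = 22
Step 7: 375 μL brought to 4100 μL → factor 4100/375 = 10.933
Dilution factor to tube 5 = 9.3726 × 10^5; to tube 7 = 2.2544 × 10^8
[tube 5]/[tube 7] = (factor to tube 7)/(factor to tube 5) = 2.2544 × 10^8/9.3726 × 10^5 = 241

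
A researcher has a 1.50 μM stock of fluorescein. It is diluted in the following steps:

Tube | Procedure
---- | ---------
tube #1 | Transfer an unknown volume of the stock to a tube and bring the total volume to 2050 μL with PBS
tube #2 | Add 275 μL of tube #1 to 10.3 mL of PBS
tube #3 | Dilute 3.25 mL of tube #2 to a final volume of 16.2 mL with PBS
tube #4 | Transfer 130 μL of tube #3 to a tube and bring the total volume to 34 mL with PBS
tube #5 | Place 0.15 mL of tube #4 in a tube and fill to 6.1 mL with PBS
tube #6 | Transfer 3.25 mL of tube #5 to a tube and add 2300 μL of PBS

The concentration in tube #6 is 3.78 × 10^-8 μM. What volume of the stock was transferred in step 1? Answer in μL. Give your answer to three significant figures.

180 μL

Step 1: v brought to 2050 μL → factor = 2050 μL/v
Step 2: 275 μL + 10.3 mL = 10575 μL total → factor 10575/275 = 38.455
Step 3: 3.25 mL brought to 16.2 mL → factor 16.2/3.25 = 4.9846
Step 4: 130 μL brought to 34 mL → factor 34000/130 = 261.54
Step 5: 0.15 mL brought to 6.1 mL → factor 6.1/0.15 = 40.667
Step 6: 3.25 mL + 2300 μL = 5.55 mL total → factor 5.55/3.25 = 1.7077
Product of known-step factors = 3.4815 × 10^6
Overall factor = 1.50 μM / (3.78 × 10^-8 μM) = 3.9683 × 10^7
Step-1 factor = 3.9683 × 10^7 / 3.4815 × 10^6 = 11.398
v = 2050 μL / 11.398 = 180 μL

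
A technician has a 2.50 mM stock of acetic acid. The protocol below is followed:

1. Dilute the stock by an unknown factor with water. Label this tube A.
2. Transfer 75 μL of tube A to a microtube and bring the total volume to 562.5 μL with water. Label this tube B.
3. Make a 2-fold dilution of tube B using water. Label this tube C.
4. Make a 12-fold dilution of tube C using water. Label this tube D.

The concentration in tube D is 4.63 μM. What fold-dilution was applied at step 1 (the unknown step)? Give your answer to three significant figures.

3.00-fold

Step 1: unknown factor x
Step 2: 75 μL brought to 562.5 μL → factor 562.5/75 = 7.5
Step 3: 2-fold → factor 2
Step 4: 12-fold → factor 12
Product of known-step factors = 180
Overall factor = 2.50 mM / (4.63 μM) = 539.96
x = 539.96 / 180 = 3.00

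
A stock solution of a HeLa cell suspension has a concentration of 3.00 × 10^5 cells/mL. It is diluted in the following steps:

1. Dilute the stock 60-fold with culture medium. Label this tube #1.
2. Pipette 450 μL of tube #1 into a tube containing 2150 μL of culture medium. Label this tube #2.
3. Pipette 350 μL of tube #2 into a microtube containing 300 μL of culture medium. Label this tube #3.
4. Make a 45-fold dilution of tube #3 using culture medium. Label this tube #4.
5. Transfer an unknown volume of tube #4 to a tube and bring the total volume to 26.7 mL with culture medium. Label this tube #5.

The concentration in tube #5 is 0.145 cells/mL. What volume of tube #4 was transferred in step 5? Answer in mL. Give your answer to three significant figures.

0.374 mL

Step 1: 60-fold → factor 60
Step 2: 450 μL + 2150 μL = 2600 μL total → factor 2600/450 = 5.7778
Step 3: 350 μL + 300 μL = 650 μL total → factor 650/350 = 1.8571
Step 4: 45-fold → factor 45
Step 5: v brought to 26.7 mL → factor = 26.7 mL/v
Product of known-step factors = 28971
Overall factor = 3.00 × 10^5 cells/mL / (0.145 cells/mL) = 2.069 × 10^6
Step-5 factor = 2.069 × 10^6 / 28971 = 71.414
v = 26.7 mL / 71.414 = 0.374 mL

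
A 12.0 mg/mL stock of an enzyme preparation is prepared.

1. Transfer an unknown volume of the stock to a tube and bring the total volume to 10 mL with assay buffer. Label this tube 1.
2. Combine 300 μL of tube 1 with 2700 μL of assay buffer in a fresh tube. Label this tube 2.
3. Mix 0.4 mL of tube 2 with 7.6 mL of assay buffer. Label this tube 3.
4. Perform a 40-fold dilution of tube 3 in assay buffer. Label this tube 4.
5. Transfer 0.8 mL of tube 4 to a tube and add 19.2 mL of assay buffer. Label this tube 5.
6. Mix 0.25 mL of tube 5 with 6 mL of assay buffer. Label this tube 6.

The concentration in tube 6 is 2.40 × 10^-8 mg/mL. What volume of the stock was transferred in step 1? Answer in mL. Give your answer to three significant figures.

Step 1: v brought to 10 mL → factor = 10 mL/v
Step 2: 300 μL + 2700 μL = 3000 μL total → factor 3000/300 = 10
Step 3: 0.4 mL + 7.6 mL = 8 mL total → factor 8/0.4 = 20
Step 4: 40-fold → factor 40
Step 5: 0.8 mL + 19.2 mL = 20 mL total → factor 20/0.8 = 25
Step 6: 0.25 mL + 6 mL = 6.25 mL total → factor 6.25/0.25 = 25
Product of known-step factors = 5 × 10^6
Overall factor = 12.0 mg/mL / (2.40 × 10^-8 mg/mL) = 5 × 10^8
Step-1 factor = 5 × 10^8 / 5 × 10^6 = 100
v = 10 mL / 100 = 0.100 mL

0.100 mL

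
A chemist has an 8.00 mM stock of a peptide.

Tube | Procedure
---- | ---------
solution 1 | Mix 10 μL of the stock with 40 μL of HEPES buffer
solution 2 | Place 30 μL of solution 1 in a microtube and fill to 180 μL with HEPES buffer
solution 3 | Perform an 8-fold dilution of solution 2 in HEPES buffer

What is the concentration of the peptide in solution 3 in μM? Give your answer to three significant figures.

Step 1: 10 μL + 40 μL = 50 μL total → factor 50/10 = 5
Step 2: 30 μL brought to 180 μL → factor 180/30 = 6
Step 3: 8-fold → factor 8
Overall dilution factor = 5 × 6 × 8 = 240
Final = 8.00 mM / 240 = 0.03333 mM = 33.3 μM

33.3 μM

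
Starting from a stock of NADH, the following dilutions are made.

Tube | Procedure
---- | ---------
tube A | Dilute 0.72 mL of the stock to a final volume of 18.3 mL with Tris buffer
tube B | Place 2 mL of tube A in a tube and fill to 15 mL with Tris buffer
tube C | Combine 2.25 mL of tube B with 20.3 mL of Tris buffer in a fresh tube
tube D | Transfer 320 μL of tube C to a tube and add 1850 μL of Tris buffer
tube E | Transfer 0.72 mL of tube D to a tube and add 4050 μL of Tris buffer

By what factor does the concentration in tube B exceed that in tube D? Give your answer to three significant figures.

68.0

Step 1: 0.72 mL brought to 18.3 mL → factor 18.3/0.72 = 25.417
Step 2: 2 mL brought to 15 mL → factor 15/2 = 7.5
Step 3: 2.25 mL + 20.3 mL = 22.55 mL total → factor 22.55/2.25 = 10.022
Step 4: 320 μL + 1850 μL = 2170 μL total → factor 2170/320 = 6.7812
Dilution factor to tube B = 190.62; to tube D = 12955
[tube B]/[tube D] = (factor to tube D)/(factor to tube B) = 12955/190.62 = 68.0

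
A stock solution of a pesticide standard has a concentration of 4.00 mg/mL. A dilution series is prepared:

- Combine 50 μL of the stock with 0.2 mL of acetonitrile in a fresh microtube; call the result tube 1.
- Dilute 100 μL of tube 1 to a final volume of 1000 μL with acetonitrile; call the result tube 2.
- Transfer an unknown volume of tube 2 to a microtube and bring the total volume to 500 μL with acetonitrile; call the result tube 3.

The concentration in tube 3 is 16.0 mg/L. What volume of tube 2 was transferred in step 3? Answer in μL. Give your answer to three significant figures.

100 μL

Step 1: 50 μL + 0.2 mL = 250 μL total → factor 250/50 = 5
Step 2: 100 μL brought to 1000 μL → factor 1000/100 = 10
Step 3: v brought to 500 μL → factor = 500 μL/v
Product of known-step factors = 50
Overall factor = 4.00 mg/mL / (16.0 mg/L) = 250
Step-3 factor = 250 / 50 = 5
v = 500 μL / 5 = 100 μL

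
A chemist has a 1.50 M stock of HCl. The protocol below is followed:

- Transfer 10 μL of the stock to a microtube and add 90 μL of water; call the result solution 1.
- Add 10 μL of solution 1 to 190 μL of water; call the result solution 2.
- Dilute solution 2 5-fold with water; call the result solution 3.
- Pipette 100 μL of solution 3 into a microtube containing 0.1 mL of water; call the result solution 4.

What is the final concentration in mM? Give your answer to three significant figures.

Step 1: 10 μL + 90 μL = 100 μL total → factor 100/10 = 10
Step 2: 10 μL + 190 μL = 200 μL total → factor 200/10 = 20
Step 3: 5-fold → factor 5
Step 4: 100 μL + 0.1 mL = 200 μL total → factor 200/100 = 2
Overall dilution factor = 10 × 20 × 5 × 2 = 2000
Final = 1.50 M / 2000 = 0.0007500 M = 0.750 mM

0.750 mM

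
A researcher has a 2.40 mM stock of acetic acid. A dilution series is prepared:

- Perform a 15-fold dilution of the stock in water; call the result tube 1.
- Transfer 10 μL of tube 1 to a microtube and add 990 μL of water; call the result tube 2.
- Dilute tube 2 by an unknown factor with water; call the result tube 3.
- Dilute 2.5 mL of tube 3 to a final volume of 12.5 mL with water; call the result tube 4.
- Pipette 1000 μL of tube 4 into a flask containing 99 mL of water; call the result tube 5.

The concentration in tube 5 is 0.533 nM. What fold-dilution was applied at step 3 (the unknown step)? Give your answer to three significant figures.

Step 1: 15-fold → factor 15
Step 2: 10 μL + 990 μL = 1000 μL total → factor 1000/10 = 100
Step 3: unknown factor x
Step 4: 2.5 mL brought to 12.5 mL → factor 12.5/2.5 = 5
Step 5: 1000 μL + 99 mL = 1 × 10^5 μL total → factor 1 × 10^5/1000 = 100
Product of known-step factors = 7.5 × 10^5
Overall factor = 2.40 mM / (0.533 nM) = 4.5028 × 10^6
x = 4.5028 × 10^6 / 7.5 × 10^5 = 6.00

6.00-fold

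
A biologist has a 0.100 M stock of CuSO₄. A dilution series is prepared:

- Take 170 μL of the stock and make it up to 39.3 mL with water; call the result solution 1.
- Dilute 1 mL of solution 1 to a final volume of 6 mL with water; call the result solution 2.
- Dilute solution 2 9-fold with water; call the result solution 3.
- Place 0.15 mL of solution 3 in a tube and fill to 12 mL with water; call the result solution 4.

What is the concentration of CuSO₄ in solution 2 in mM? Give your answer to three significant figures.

0.0721 mM

Step 1: 170 μL brought to 39.3 mL → factor 39300/170 = 231.18
Step 2: 1 mL brought to 6 mL → factor 6/1 = 6
Dilution factor through solution 2 = 231.18 × 6 = 1387.1
[solution 2] = 0.100 M / 1387.1 = 7.209 × 10^-5 M = 0.0721 mM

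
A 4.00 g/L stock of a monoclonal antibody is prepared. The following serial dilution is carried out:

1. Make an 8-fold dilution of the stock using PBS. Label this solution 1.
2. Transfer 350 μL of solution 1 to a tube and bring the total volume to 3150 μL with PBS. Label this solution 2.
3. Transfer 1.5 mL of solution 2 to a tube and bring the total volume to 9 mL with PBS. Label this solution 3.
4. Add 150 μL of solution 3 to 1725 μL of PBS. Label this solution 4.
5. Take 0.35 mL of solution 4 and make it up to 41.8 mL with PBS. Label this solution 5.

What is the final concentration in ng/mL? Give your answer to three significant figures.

6.20 ng/mL

Step 1: 8-fold → factor 8
Step 2: 350 μL brought to 3150 μL → factor 3150/350 = 9
Step 3: 1.5 mL brought to 9 mL → factor 9/1.5 = 6
Step 4: 150 μL + 1725 μL = 1875 μL total → factor 1875/150 = 12.5
Step 5: 0.35 mL brought to 41.8 mL → factor 41.8/0.35 = 119.43
Overall dilution factor = 8 × 9 × 6 × 12.5 × 119.43 = 6.4491 × 10^5
Final = 4.00 g/L / 6.4491 × 10^5 = 6.202 × 10^-6 g/L = 6.20 ng/mL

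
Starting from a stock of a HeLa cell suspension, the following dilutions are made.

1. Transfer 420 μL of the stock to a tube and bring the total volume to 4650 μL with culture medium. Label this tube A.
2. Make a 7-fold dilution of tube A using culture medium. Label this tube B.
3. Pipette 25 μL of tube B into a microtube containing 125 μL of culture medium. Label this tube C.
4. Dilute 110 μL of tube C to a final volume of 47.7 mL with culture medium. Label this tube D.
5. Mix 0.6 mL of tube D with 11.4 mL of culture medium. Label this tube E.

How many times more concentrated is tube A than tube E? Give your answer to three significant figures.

Step 1: 420 μL brought to 4650 μL → factor 4650/420 = 11.071
Step 2: 7-fold → factor 7
Step 3: 25 μL + 125 μL = 150 μL total → factor 150/25 = 6
Step 4: 110 μL brought to 47.7 mL → factor 47700/110 = 433.64
Step 5: 0.6 mL + 11.4 mL = 12 mL total → factor 12/0.6 = 20
Dilution factor to tube A = 11.071; to tube E = 4.0328 × 10^6
[tube A]/[tube E] = (factor to tube E)/(factor to tube A) = 4.0328 × 10^6/11.071 = 3.64 × 10^5

3.64 × 10^5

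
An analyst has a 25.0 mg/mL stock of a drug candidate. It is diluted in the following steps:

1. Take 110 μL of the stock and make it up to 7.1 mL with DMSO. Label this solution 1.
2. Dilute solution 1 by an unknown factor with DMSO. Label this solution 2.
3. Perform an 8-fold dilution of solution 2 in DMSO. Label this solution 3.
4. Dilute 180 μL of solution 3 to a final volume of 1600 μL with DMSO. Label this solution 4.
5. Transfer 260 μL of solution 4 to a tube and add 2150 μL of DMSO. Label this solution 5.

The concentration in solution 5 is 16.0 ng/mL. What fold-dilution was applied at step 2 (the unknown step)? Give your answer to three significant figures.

36.7-fold

Step 1: 110 μL brought to 7.1 mL → factor 7100/110 = 64.545
Step 2: unknown factor x
Step 3: 8-fold → factor 8
Step 4: 180 μL brought to 1600 μL → factor 1600/180 = 8.8889
Step 5: 260 μL + 2150 μL = 2410 μL total → factor 2410/260 = 9.2692
Product of known-step factors = 42545
Overall factor = 25.0 mg/mL / (16.0 ng/mL) = 1.5625 × 10^6
x = 1.5625 × 10^6 / 42545 = 36.7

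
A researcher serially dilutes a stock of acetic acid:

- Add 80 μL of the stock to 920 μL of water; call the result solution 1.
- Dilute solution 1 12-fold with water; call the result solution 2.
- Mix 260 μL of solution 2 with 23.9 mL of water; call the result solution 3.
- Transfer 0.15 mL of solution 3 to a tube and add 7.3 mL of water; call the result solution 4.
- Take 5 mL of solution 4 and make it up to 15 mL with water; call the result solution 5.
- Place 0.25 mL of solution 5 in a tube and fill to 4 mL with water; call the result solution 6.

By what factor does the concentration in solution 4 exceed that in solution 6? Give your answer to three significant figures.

48.0

Step 1: 80 μL + 920 μL = 1000 μL total → factor 1000/80 = 12.5
Step 2: 12-fold → factor 12
Step 3: 260 μL + 23.9 mL = 24160 μL total → factor 24160/260 = 92.923
Step 4: 0.15 mL + 7.3 mL = 7.45 mL total → factor 7.45/0.15 = 49.667
Step 5: 5 mL brought to 15 mL → factor 15/5 = 3
Step 6: 0.25 mL brought to 4 mL → factor 4/0.25 = 16
Dilution factor to solution 4 = 6.9228 × 10^5; to solution 6 = 3.3229 × 10^7
[solution 4]/[solution 6] = (factor to solution 6)/(factor to solution 4) = 3.3229 × 10^7/6.9228 × 10^5 = 48.0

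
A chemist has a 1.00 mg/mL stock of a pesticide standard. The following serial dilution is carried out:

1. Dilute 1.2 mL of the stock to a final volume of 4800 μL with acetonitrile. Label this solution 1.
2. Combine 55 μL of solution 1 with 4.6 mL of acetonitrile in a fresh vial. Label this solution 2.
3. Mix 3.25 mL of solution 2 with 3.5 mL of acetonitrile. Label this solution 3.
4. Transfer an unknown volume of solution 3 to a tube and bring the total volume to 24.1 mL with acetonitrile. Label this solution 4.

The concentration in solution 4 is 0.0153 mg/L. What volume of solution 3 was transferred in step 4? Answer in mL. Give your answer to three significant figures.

Step 1: 1.2 mL brought to 4800 μL → factor 4.8/1.2 = 4
Step 2: 55 μL + 4.6 mL = 4655 μL total → factor 4655/55 = 84.636
Step 3: 3.25 mL + 3.5 mL = 6.75 mL total → factor 6.75/3.25 = 2.0769
Step 4: v brought to 24.1 mL → factor = 24.1 mL/v
Product of known-step factors = 703.13
Overall factor = 1.00 mg/mL / (0.0153 mg/L) = 65359
Step-4 factor = 65359 / 703.13 = 92.955
v = 24.1 mL / 92.955 = 0.259 mL

0.259 mL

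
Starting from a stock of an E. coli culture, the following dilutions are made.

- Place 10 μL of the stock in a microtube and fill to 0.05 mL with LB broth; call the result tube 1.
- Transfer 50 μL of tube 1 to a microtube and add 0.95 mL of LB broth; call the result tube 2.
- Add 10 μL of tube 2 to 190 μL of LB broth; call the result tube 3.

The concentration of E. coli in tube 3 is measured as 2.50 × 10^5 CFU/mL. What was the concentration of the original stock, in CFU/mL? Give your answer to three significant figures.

Step 1: 10 μL brought to 0.05 mL → factor 50/10 = 5
Step 2: 50 μL + 0.95 mL = 1000 μL total → factor 1000/50 = 20
Step 3: 10 μL + 190 μL = 200 μL total → factor 200/10 = 20
Overall dilution factor = 5 × 20 × 20 = 2000
Stock = 2.50 × 10^5 CFU/mL × 2000 = 5.00 × 10^8 CFU/mL

5.00 × 10^8 CFU/mL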